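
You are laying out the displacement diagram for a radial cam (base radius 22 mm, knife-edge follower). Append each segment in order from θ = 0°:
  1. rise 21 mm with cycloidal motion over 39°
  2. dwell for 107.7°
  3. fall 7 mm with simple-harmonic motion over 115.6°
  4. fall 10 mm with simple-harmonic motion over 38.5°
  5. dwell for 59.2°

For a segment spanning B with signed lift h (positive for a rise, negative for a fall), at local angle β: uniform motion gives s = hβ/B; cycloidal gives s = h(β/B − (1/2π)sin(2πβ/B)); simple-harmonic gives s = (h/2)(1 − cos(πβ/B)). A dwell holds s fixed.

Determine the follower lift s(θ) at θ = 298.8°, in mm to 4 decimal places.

seg 1 [0°–39°] cycloidal, h=21: full span → s += 21 → s = 21.0000
seg 2 [39°–146.7°] dwell: s stays 21.0000
seg 3 [146.7°–262.3°] simple-harmonic, h=-7: full span → s += -7 → s = 14.0000
seg 4 [262.3°–300.8°] simple-harmonic, h=-10: θ=298.8° here. β=36.5, B=38.5. -10/2·(1 − cos(π·0.9481)) = -9.9336 → s = 4.0664

4.0664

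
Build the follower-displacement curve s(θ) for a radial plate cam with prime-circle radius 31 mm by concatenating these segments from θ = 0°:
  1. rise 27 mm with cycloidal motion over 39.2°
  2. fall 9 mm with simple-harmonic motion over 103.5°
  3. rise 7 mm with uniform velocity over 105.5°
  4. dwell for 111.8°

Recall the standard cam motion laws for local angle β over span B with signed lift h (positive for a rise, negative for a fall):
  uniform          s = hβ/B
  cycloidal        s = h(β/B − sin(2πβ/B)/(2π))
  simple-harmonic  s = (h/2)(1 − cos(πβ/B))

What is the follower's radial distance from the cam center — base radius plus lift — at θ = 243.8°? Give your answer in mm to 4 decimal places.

seg 1 [0°–39.2°] cycloidal, h=27: full span → s += 27 → s = 27.0000
seg 2 [39.2°–142.7°] simple-harmonic, h=-9: full span → s += -9 → s = 18.0000
seg 3 [142.7°–248.2°] uniform, h=7: θ=243.8° here. β=101.1, B=105.5. 7·101.1/105.5 = 6.7081 → s = 24.7081
radial distance = base radius + s = 31 + 24.7081 = 55.7081

55.7081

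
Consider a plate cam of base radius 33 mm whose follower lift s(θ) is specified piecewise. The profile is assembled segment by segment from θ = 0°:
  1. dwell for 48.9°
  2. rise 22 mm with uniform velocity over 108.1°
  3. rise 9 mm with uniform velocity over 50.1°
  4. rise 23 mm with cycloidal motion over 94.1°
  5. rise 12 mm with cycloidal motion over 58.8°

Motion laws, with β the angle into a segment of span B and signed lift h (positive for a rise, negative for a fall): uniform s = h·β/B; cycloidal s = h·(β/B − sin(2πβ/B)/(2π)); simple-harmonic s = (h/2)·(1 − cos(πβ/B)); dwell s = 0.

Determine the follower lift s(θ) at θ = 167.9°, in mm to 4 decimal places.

seg 1 [0°–48.9°] dwell: s stays 0.0000
seg 2 [48.9°–157°] uniform, h=22: full span → s += 22 → s = 22.0000
seg 3 [157°–207.1°] uniform, h=9: θ=167.9° here. β=10.9, B=50.1. 9·10.9/50.1 = 1.9581 → s = 23.9581

23.9581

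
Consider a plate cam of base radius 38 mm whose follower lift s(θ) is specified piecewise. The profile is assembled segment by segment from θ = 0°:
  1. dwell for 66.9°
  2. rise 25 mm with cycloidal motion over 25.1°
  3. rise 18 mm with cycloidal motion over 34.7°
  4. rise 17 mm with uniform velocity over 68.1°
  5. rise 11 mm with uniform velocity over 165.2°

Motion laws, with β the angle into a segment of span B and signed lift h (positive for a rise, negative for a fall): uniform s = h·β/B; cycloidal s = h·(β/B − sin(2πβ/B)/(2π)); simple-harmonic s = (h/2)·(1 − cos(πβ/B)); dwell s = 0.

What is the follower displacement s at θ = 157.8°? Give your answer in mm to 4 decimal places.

seg 1 [0°–66.9°] dwell: s stays 0.0000
seg 2 [66.9°–92°] cycloidal, h=25: full span → s += 25 → s = 25.0000
seg 3 [92°–126.7°] cycloidal, h=18: full span → s += 18 → s = 43.0000
seg 4 [126.7°–194.8°] uniform, h=17: θ=157.8° here. β=31.1, B=68.1. 17·31.1/68.1 = 7.7636 → s = 50.7636

50.7636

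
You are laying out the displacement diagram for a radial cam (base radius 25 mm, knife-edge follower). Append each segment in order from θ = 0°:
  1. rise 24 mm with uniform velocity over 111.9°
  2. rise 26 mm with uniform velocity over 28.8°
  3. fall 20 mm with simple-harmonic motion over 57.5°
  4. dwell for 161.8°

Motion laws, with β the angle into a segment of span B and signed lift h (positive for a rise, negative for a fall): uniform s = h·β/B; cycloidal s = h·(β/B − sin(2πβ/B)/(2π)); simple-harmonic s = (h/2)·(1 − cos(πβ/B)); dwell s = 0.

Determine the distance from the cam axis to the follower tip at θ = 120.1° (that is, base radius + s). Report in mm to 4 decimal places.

seg 1 [0°–111.9°] uniform, h=24: full span → s += 24 → s = 24.0000
seg 2 [111.9°–140.7°] uniform, h=26: θ=120.1° here. β=8.2, B=28.8. 26·8.2/28.8 = 7.4028 → s = 31.4028
radial distance = base radius + s = 25 + 31.4028 = 56.4028

56.4028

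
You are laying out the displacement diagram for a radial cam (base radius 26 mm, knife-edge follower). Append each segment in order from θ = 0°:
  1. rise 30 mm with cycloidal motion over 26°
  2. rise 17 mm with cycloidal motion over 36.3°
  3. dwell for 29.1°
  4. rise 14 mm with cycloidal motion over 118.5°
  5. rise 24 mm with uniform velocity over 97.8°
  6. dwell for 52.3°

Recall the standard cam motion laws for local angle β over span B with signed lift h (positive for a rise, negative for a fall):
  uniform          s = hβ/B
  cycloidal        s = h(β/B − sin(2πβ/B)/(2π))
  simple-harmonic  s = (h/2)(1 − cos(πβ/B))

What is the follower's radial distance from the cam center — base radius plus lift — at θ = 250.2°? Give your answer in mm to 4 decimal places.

seg 1 [0°–26°] cycloidal, h=30: full span → s += 30 → s = 30.0000
seg 2 [26°–62.3°] cycloidal, h=17: full span → s += 17 → s = 47.0000
seg 3 [62.3°–91.4°] dwell: s stays 47.0000
seg 4 [91.4°–209.9°] cycloidal, h=14: full span → s += 14 → s = 61.0000
seg 5 [209.9°–307.7°] uniform, h=24: θ=250.2° here. β=40.3, B=97.8. 24·40.3/97.8 = 9.8896 → s = 70.8896
radial distance = base radius + s = 26 + 70.8896 = 96.8896

96.8896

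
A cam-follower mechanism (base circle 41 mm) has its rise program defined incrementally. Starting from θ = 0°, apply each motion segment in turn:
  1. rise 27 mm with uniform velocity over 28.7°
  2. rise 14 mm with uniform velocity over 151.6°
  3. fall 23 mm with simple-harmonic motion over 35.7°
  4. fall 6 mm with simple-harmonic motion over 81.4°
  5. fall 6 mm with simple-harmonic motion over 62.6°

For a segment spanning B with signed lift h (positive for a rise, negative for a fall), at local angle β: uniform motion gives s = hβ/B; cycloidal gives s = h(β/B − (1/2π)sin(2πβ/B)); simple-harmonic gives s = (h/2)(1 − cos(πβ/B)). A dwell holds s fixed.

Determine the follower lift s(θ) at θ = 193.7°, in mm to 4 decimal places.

seg 1 [0°–28.7°] uniform, h=27: full span → s += 27 → s = 27.0000
seg 2 [28.7°–180.3°] uniform, h=14: full span → s += 14 → s = 41.0000
seg 3 [180.3°–216°] simple-harmonic, h=-23: θ=193.7° here. β=13.4, B=35.7. -23/2·(1 − cos(π·0.3754)) = -7.1108 → s = 33.8892

33.8892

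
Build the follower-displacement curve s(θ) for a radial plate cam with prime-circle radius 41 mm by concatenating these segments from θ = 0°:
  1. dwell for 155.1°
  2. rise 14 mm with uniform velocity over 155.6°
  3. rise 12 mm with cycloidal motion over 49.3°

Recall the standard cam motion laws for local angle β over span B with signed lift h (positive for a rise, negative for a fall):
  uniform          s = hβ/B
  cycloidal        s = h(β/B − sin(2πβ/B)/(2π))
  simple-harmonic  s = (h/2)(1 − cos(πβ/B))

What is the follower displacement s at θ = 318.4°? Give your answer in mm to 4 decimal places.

seg 1 [0°–155.1°] dwell: s stays 0.0000
seg 2 [155.1°–310.7°] uniform, h=14: full span → s += 14 → s = 14.0000
seg 3 [310.7°–360°] cycloidal, h=12: θ=318.4° here. β=7.7, B=49.3. 12·(0.1562 − sin(2π·0.1562)/(2π)) = 0.2867 → s = 14.2867

14.2867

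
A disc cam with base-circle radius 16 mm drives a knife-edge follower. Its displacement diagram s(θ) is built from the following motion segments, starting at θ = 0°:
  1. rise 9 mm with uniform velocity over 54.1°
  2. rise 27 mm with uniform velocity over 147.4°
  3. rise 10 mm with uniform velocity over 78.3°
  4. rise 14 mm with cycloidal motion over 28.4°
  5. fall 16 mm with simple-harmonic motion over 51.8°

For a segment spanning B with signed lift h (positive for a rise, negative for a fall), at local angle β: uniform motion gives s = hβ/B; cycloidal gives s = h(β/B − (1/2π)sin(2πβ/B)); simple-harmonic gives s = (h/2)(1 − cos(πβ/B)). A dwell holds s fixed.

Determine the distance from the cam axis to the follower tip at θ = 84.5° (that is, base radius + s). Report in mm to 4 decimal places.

seg 1 [0°–54.1°] uniform, h=9: full span → s += 9 → s = 9.0000
seg 2 [54.1°–201.5°] uniform, h=27: θ=84.5° here. β=30.4, B=147.4. 27·30.4/147.4 = 5.5685 → s = 14.5685
radial distance = base radius + s = 16 + 14.5685 = 30.5685

30.5685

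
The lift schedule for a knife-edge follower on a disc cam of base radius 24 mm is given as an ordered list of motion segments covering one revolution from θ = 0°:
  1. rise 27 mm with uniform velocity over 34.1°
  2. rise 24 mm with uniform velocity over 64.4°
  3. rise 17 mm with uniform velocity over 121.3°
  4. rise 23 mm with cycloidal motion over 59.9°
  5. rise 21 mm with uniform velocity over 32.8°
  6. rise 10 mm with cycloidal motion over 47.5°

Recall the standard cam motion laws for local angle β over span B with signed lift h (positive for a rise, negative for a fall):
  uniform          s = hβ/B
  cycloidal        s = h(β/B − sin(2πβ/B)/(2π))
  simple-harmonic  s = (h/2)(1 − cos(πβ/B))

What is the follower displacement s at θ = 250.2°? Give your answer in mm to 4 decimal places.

seg 1 [0°–34.1°] uniform, h=27: full span → s += 27 → s = 27.0000
seg 2 [34.1°–98.5°] uniform, h=24: full span → s += 24 → s = 51.0000
seg 3 [98.5°–219.8°] uniform, h=17: full span → s += 17 → s = 68.0000
seg 4 [219.8°–279.7°] cycloidal, h=23: θ=250.2° here. β=30.4, B=59.9. 23·(0.5075 − sin(2π·0.5075)/(2π)) = 11.8455 → s = 79.8455

79.8455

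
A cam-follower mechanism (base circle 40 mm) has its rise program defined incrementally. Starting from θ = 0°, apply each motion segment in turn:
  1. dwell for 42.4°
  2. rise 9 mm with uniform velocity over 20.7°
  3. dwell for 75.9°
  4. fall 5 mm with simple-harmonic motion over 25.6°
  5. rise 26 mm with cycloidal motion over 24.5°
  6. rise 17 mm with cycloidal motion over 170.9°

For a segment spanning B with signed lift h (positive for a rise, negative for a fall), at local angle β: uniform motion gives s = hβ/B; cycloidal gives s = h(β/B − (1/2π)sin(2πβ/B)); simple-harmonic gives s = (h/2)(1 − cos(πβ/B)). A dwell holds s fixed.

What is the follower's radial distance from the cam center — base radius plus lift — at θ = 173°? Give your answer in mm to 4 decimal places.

seg 1 [0°–42.4°] dwell: s stays 0.0000
seg 2 [42.4°–63.1°] uniform, h=9: full span → s += 9 → s = 9.0000
seg 3 [63.1°–139°] dwell: s stays 9.0000
seg 4 [139°–164.6°] simple-harmonic, h=-5: full span → s += -5 → s = 4.0000
seg 5 [164.6°–189.1°] cycloidal, h=26: θ=173° here. β=8.4, B=24.5. 26·(0.3429 − sin(2π·0.3429)/(2π)) = 5.4608 → s = 9.4608
radial distance = base radius + s = 40 + 9.4608 = 49.4608

49.4608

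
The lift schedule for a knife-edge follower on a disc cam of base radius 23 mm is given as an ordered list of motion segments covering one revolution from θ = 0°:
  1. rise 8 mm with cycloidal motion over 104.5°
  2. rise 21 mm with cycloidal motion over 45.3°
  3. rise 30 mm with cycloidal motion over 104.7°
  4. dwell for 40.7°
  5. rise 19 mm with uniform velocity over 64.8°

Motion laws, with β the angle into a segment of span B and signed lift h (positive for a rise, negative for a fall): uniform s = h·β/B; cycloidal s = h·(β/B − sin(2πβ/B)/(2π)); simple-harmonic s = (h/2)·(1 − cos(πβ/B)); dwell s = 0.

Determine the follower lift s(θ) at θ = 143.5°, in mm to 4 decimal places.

seg 1 [0°–104.5°] cycloidal, h=8: full span → s += 8 → s = 8.0000
seg 2 [104.5°–149.8°] cycloidal, h=21: θ=143.5° here. β=39, B=45.3. 21·(0.8609 − sin(2π·0.8609)/(2π)) = 20.6423 → s = 28.6423

28.6423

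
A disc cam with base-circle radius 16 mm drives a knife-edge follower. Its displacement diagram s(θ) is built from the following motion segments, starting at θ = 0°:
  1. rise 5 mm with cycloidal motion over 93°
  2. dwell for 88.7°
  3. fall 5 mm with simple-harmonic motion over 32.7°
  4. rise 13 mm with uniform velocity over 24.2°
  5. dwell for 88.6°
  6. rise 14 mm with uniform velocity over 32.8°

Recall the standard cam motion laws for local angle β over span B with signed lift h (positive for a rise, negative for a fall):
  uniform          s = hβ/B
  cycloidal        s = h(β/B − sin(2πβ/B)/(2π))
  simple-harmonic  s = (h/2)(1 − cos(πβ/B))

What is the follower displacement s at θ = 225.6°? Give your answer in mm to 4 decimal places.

seg 1 [0°–93°] cycloidal, h=5: full span → s += 5 → s = 5.0000
seg 2 [93°–181.7°] dwell: s stays 5.0000
seg 3 [181.7°–214.4°] simple-harmonic, h=-5: full span → s += -5 → s = 0.0000
seg 4 [214.4°–238.6°] uniform, h=13: θ=225.6° here. β=11.2, B=24.2. 13·11.2/24.2 = 6.0165 → s = 6.0165

6.0165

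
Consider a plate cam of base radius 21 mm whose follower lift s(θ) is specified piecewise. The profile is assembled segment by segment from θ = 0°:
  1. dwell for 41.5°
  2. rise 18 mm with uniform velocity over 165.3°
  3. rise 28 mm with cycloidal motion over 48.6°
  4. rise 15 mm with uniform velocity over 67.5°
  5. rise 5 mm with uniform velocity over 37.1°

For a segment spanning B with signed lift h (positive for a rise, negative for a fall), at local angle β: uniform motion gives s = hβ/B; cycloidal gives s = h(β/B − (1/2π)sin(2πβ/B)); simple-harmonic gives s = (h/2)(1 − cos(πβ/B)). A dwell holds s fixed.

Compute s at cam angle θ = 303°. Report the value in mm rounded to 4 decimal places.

seg 1 [0°–41.5°] dwell: s stays 0.0000
seg 2 [41.5°–206.8°] uniform, h=18: full span → s += 18 → s = 18.0000
seg 3 [206.8°–255.4°] cycloidal, h=28: full span → s += 28 → s = 46.0000
seg 4 [255.4°–322.9°] uniform, h=15: θ=303° here. β=47.6, B=67.5. 15·47.6/67.5 = 10.5778 → s = 56.5778

56.5778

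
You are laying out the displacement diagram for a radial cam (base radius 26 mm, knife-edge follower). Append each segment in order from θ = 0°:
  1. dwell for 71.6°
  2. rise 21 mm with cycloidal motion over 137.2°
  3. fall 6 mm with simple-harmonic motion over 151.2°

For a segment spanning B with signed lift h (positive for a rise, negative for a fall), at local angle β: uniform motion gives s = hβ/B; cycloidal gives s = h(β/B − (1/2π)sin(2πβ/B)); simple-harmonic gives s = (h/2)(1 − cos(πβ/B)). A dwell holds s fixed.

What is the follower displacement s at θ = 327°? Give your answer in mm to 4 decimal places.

seg 1 [0°–71.6°] dwell: s stays 0.0000
seg 2 [71.6°–208.8°] cycloidal, h=21: full span → s += 21 → s = 21.0000
seg 3 [208.8°–360°] simple-harmonic, h=-6: θ=327° here. β=118.2, B=151.2. -6/2·(1 − cos(π·0.7817)) = -5.3220 → s = 15.6780

15.6780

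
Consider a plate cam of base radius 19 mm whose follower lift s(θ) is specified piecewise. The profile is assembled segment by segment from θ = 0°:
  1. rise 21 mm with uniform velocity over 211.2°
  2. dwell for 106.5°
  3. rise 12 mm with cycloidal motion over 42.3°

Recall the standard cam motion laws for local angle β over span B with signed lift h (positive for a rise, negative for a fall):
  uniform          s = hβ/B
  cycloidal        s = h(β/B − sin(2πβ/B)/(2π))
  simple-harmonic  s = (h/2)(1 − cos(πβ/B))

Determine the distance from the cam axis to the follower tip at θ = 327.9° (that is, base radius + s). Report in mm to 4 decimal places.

seg 1 [0°–211.2°] uniform, h=21: full span → s += 21 → s = 21.0000
seg 2 [211.2°–317.7°] dwell: s stays 21.0000
seg 3 [317.7°–360°] cycloidal, h=12: θ=327.9° here. β=10.2, B=42.3. 12·(0.2411 − sin(2π·0.2411)/(2π)) = 0.9867 → s = 21.9867
radial distance = base radius + s = 19 + 21.9867 = 40.9867

40.9867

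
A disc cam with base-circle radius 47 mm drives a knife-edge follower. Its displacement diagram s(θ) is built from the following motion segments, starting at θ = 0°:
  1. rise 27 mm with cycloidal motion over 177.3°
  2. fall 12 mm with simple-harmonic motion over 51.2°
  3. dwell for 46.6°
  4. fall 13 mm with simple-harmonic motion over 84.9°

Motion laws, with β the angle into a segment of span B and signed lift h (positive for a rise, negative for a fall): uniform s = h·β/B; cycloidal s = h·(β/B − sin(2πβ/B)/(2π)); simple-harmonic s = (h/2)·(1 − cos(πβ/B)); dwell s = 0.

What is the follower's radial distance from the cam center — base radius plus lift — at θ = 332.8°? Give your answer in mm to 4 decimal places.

seg 1 [0°–177.3°] cycloidal, h=27: full span → s += 27 → s = 27.0000
seg 2 [177.3°–228.5°] simple-harmonic, h=-12: full span → s += -12 → s = 15.0000
seg 3 [228.5°–275.1°] dwell: s stays 15.0000
seg 4 [275.1°–360°] simple-harmonic, h=-13: θ=332.8° here. β=57.7, B=84.9. -13/2·(1 − cos(π·0.6796)) = -9.9764 → s = 5.0236
radial distance = base radius + s = 47 + 5.0236 = 52.0236

52.0236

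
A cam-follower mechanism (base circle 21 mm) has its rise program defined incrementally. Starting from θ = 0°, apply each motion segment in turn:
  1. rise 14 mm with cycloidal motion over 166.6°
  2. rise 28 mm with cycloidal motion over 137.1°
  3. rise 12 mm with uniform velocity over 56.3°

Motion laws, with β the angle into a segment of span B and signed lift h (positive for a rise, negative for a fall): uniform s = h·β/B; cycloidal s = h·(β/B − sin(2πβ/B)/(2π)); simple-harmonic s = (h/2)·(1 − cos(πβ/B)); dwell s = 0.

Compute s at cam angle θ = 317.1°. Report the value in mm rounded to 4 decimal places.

seg 1 [0°–166.6°] cycloidal, h=14: full span → s += 14 → s = 14.0000
seg 2 [166.6°–303.7°] cycloidal, h=28: full span → s += 28 → s = 42.0000
seg 3 [303.7°–360°] uniform, h=12: θ=317.1° here. β=13.4, B=56.3. 12·13.4/56.3 = 2.8561 → s = 44.8561

44.8561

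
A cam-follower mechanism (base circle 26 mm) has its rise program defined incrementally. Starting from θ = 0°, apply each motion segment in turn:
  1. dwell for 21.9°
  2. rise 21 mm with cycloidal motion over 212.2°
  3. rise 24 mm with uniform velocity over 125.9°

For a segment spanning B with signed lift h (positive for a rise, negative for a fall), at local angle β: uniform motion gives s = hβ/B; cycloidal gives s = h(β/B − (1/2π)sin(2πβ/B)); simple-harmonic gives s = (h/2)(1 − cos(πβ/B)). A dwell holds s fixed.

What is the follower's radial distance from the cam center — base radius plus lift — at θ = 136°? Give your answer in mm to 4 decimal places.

seg 1 [0°–21.9°] dwell: s stays 0.0000
seg 2 [21.9°–234.1°] cycloidal, h=21: θ=136° here. β=114.1, B=212.2. 21·(0.5377 − sin(2π·0.5377)/(2π)) = 12.0760 → s = 12.0760
radial distance = base radius + s = 26 + 12.0760 = 38.0760

38.0760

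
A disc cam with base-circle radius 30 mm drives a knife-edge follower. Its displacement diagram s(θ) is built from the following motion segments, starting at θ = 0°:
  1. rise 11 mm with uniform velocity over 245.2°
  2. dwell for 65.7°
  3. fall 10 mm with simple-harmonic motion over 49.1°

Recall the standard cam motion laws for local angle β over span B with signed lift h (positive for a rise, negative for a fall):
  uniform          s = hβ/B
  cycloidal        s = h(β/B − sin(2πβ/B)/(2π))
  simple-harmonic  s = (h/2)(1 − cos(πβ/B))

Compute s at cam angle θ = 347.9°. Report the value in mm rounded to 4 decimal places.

seg 1 [0°–245.2°] uniform, h=11: full span → s += 11 → s = 11.0000
seg 2 [245.2°–310.9°] dwell: s stays 11.0000
seg 3 [310.9°–360°] simple-harmonic, h=-10: θ=347.9° here. β=37, B=49.1. -10/2·(1 − cos(π·0.7536)) = -8.5749 → s = 2.4251

2.4251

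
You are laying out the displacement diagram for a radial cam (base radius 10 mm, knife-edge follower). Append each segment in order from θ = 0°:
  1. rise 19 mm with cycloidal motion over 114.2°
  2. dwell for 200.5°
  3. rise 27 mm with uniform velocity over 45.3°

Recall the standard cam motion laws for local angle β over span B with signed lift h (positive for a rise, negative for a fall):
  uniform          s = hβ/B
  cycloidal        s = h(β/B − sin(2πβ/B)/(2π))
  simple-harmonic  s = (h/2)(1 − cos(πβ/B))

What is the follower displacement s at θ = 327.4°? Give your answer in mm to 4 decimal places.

seg 1 [0°–114.2°] cycloidal, h=19: full span → s += 19 → s = 19.0000
seg 2 [114.2°–314.7°] dwell: s stays 19.0000
seg 3 [314.7°–360°] uniform, h=27: θ=327.4° here. β=12.7, B=45.3. 27·12.7/45.3 = 7.5695 → s = 26.5695

26.5695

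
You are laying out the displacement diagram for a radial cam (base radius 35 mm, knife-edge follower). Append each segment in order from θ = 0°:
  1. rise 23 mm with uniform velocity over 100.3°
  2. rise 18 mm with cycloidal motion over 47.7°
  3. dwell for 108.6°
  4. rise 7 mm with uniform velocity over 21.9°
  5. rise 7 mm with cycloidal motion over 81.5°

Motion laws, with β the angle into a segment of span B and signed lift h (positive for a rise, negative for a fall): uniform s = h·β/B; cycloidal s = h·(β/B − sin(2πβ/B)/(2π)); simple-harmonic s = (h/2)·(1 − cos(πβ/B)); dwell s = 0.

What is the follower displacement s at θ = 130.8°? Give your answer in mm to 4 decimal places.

seg 1 [0°–100.3°] uniform, h=23: full span → s += 23 → s = 23.0000
seg 2 [100.3°–148°] cycloidal, h=18: θ=130.8° here. β=30.5, B=47.7. 18·(0.6394 − sin(2π·0.6394)/(2π)) = 13.7100 → s = 36.7100

36.7100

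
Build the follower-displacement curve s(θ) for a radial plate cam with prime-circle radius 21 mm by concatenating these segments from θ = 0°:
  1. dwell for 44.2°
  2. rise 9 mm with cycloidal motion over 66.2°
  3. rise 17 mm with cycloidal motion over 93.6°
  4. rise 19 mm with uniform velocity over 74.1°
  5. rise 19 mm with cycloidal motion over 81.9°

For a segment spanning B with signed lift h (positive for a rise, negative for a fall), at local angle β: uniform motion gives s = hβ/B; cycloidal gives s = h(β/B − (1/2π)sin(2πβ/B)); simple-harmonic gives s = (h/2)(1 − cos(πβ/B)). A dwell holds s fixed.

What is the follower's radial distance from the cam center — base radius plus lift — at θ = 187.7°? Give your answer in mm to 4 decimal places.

seg 1 [0°–44.2°] dwell: s stays 0.0000
seg 2 [44.2°–110.4°] cycloidal, h=9: full span → s += 9 → s = 9.0000
seg 3 [110.4°–204°] cycloidal, h=17: θ=187.7° here. β=77.3, B=93.6. 17·(0.8259 − sin(2π·0.8259)/(2π)) = 16.4436 → s = 25.4436
radial distance = base radius + s = 21 + 25.4436 = 46.4436

46.4436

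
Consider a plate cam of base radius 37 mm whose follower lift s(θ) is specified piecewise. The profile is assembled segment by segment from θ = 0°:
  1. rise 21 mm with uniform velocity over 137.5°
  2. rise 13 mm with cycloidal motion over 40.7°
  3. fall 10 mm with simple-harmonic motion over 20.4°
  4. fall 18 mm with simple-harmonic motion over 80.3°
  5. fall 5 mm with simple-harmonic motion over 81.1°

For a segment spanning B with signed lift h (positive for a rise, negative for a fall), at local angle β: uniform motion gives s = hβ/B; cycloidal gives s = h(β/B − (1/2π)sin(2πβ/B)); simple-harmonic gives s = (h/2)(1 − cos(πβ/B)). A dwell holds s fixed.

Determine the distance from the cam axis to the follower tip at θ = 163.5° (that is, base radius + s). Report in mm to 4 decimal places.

seg 1 [0°–137.5°] uniform, h=21: full span → s += 21 → s = 21.0000
seg 2 [137.5°–178.2°] cycloidal, h=13: θ=163.5° here. β=26, B=40.7. 13·(0.6388 − sin(2π·0.6388)/(2π)) = 9.8891 → s = 30.8891
radial distance = base radius + s = 37 + 30.8891 = 67.8891

67.8891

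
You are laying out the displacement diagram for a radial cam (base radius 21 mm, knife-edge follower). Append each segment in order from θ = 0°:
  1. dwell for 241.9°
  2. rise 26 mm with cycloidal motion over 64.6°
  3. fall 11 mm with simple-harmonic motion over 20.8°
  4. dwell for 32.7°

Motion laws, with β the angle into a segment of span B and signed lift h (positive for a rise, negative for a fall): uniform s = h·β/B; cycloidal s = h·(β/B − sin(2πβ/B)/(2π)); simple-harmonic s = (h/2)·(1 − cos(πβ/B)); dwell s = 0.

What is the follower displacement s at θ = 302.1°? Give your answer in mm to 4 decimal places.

seg 1 [0°–241.9°] dwell: s stays 0.0000
seg 2 [241.9°–306.5°] cycloidal, h=26: θ=302.1° here. β=60.2, B=64.6. 26·(0.9319 − sin(2π·0.9319)/(2π)) = 25.9464 → s = 25.9464

25.9464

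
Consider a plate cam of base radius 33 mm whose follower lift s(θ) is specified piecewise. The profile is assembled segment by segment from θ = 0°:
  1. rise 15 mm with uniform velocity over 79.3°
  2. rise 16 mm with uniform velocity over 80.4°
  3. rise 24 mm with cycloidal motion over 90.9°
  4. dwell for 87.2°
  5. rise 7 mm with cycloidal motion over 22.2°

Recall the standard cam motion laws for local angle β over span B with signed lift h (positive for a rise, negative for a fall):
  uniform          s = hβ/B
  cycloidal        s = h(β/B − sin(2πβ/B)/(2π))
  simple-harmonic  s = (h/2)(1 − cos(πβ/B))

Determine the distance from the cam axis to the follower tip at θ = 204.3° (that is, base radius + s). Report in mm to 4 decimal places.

seg 1 [0°–79.3°] uniform, h=15: full span → s += 15 → s = 15.0000
seg 2 [79.3°–159.7°] uniform, h=16: full span → s += 16 → s = 31.0000
seg 3 [159.7°–250.6°] cycloidal, h=24: θ=204.3° here. β=44.6, B=90.9. 24·(0.4906 − sin(2π·0.4906)/(2π)) = 11.5513 → s = 42.5513
radial distance = base radius + s = 33 + 42.5513 = 75.5513

75.5513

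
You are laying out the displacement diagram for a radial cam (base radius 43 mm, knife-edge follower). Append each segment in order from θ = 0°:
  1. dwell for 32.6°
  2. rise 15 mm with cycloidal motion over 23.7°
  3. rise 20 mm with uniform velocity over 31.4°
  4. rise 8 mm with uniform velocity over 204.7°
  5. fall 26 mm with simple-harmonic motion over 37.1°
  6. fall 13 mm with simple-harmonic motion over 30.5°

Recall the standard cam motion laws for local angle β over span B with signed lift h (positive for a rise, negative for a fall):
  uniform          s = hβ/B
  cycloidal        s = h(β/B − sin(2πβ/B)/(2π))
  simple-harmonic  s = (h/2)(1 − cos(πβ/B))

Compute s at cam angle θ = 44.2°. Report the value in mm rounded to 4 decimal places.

seg 1 [0°–32.6°] dwell: s stays 0.0000
seg 2 [32.6°–56.3°] cycloidal, h=15: θ=44.2° here. β=11.6, B=23.7. 15·(0.4895 − sin(2π·0.4895)/(2π)) = 7.1837 → s = 7.1837

7.1837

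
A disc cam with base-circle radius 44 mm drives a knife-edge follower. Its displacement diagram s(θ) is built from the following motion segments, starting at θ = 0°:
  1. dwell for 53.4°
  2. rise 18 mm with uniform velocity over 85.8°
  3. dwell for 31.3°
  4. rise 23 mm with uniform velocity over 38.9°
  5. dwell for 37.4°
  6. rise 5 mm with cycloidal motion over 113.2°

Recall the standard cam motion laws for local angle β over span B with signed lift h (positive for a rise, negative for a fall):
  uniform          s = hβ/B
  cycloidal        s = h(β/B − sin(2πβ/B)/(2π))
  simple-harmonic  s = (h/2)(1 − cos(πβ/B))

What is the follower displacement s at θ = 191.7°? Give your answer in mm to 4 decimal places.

seg 1 [0°–53.4°] dwell: s stays 0.0000
seg 2 [53.4°–139.2°] uniform, h=18: full span → s += 18 → s = 18.0000
seg 3 [139.2°–170.5°] dwell: s stays 18.0000
seg 4 [170.5°–209.4°] uniform, h=23: θ=191.7° here. β=21.2, B=38.9. 23·21.2/38.9 = 12.5347 → s = 30.5347

30.5347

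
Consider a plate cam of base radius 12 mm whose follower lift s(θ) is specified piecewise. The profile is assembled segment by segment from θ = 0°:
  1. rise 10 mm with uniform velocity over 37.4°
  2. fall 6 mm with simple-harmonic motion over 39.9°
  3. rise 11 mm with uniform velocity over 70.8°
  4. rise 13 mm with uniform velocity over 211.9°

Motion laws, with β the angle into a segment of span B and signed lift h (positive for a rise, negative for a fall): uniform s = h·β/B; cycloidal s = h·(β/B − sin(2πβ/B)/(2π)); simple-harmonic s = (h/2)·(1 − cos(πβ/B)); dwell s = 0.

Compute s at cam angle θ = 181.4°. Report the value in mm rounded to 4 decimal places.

seg 1 [0°–37.4°] uniform, h=10: full span → s += 10 → s = 10.0000
seg 2 [37.4°–77.3°] simple-harmonic, h=-6: full span → s += -6 → s = 4.0000
seg 3 [77.3°–148.1°] uniform, h=11: full span → s += 11 → s = 15.0000
seg 4 [148.1°–360°] uniform, h=13: θ=181.4° here. β=33.3, B=211.9. 13·33.3/211.9 = 2.0429 → s = 17.0429

17.0429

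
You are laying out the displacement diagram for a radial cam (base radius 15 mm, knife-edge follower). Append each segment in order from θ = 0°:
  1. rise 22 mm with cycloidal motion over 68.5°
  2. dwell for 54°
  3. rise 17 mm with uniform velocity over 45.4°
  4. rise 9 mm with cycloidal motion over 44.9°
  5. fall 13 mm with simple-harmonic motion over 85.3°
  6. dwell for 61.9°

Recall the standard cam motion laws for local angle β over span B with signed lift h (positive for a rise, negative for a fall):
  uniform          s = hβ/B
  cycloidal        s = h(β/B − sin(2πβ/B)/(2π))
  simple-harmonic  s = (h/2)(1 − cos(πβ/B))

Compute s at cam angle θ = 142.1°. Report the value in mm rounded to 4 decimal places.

seg 1 [0°–68.5°] cycloidal, h=22: full span → s += 22 → s = 22.0000
seg 2 [68.5°–122.5°] dwell: s stays 22.0000
seg 3 [122.5°–167.9°] uniform, h=17: θ=142.1° here. β=19.6, B=45.4. 17·19.6/45.4 = 7.3392 → s = 29.3392

29.3392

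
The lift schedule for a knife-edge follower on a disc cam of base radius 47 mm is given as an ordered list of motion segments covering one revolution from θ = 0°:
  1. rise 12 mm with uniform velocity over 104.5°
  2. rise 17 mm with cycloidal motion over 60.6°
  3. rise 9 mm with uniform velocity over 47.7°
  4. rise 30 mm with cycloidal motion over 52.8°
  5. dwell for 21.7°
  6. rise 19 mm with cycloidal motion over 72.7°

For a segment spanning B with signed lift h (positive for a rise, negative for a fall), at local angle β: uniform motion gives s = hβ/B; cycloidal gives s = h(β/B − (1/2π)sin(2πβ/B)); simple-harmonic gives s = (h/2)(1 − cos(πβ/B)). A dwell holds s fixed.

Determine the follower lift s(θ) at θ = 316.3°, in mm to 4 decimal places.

seg 1 [0°–104.5°] uniform, h=12: full span → s += 12 → s = 12.0000
seg 2 [104.5°–165.1°] cycloidal, h=17: full span → s += 17 → s = 29.0000
seg 3 [165.1°–212.8°] uniform, h=9: full span → s += 9 → s = 38.0000
seg 4 [212.8°–265.6°] cycloidal, h=30: full span → s += 30 → s = 68.0000
seg 5 [265.6°–287.3°] dwell: s stays 68.0000
seg 6 [287.3°–360°] cycloidal, h=19: θ=316.3° here. β=29, B=72.7. 19·(0.3989 − sin(2π·0.3989)/(2π)) = 5.7848 → s = 73.7848

73.7848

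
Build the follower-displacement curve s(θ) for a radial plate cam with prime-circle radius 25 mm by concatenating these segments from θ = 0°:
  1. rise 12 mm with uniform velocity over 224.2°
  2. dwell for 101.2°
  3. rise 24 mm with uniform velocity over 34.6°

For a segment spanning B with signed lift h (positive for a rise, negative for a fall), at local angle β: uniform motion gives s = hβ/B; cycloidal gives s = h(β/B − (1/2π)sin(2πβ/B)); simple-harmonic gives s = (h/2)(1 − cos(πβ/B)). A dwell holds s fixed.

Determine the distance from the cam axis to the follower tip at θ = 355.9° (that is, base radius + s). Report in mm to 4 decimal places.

seg 1 [0°–224.2°] uniform, h=12: full span → s += 12 → s = 12.0000
seg 2 [224.2°–325.4°] dwell: s stays 12.0000
seg 3 [325.4°–360°] uniform, h=24: θ=355.9° here. β=30.5, B=34.6. 24·30.5/34.6 = 21.1561 → s = 33.1561
radial distance = base radius + s = 25 + 33.1561 = 58.1561

58.1561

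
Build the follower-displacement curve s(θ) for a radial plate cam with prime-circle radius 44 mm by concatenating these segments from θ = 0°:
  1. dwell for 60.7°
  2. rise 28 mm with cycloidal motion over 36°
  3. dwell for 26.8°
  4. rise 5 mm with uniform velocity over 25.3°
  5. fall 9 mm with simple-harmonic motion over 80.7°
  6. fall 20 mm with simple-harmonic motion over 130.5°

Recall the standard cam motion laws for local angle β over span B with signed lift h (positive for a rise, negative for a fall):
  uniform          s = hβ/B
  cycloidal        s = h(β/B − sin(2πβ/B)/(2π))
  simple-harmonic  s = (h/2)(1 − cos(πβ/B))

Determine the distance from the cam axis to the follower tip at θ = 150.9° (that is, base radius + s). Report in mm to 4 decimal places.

seg 1 [0°–60.7°] dwell: s stays 0.0000
seg 2 [60.7°–96.7°] cycloidal, h=28: full span → s += 28 → s = 28.0000
seg 3 [96.7°–123.5°] dwell: s stays 28.0000
seg 4 [123.5°–148.8°] uniform, h=5: full span → s += 5 → s = 33.0000
seg 5 [148.8°–229.5°] simple-harmonic, h=-9: θ=150.9° here. β=2.1, B=80.7. -9/2·(1 − cos(π·0.0260)) = -0.0150 → s = 32.9850
radial distance = base radius + s = 44 + 32.9850 = 76.9850

76.9850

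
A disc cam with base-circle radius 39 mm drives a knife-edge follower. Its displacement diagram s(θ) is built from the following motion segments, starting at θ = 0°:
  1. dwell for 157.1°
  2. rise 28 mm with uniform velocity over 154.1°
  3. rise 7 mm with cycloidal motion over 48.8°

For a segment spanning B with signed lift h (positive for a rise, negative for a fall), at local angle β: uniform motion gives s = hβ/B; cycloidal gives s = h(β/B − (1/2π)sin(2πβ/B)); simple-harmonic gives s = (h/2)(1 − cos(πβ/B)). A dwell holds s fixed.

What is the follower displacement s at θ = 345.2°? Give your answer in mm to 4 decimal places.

seg 1 [0°–157.1°] dwell: s stays 0.0000
seg 2 [157.1°–311.2°] uniform, h=28: full span → s += 28 → s = 28.0000
seg 3 [311.2°–360°] cycloidal, h=7: θ=345.2° here. β=34, B=48.8. 7·(0.6967 − sin(2π·0.6967)/(2π)) = 5.9293 → s = 33.9293

33.9293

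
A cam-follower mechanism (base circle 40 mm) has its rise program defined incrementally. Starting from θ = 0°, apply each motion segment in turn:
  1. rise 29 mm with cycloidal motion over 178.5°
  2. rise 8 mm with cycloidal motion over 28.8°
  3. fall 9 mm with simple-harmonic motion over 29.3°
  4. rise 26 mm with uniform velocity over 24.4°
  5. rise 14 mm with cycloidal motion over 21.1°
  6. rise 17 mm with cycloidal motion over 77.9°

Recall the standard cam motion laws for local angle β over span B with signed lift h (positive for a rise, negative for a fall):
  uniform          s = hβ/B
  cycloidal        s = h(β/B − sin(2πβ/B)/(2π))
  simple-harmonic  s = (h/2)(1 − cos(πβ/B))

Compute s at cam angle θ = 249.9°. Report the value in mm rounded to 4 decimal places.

seg 1 [0°–178.5°] cycloidal, h=29: full span → s += 29 → s = 29.0000
seg 2 [178.5°–207.3°] cycloidal, h=8: full span → s += 8 → s = 37.0000
seg 3 [207.3°–236.6°] simple-harmonic, h=-9: full span → s += -9 → s = 28.0000
seg 4 [236.6°–261°] uniform, h=26: θ=249.9° here. β=13.3, B=24.4. 26·13.3/24.4 = 14.1721 → s = 42.1721

42.1721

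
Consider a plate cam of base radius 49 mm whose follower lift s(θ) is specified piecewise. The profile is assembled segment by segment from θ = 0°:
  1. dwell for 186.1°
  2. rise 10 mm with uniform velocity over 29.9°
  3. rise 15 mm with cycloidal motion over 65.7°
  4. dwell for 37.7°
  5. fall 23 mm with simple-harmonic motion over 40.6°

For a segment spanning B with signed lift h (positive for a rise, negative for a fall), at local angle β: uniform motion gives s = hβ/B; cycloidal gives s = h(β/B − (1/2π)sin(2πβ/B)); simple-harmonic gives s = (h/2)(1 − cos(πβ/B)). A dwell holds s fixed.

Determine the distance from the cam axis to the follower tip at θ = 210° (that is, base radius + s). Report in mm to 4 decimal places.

seg 1 [0°–186.1°] dwell: s stays 0.0000
seg 2 [186.1°–216°] uniform, h=10: θ=210° here. β=23.9, B=29.9. 10·23.9/29.9 = 7.9933 → s = 7.9933
radial distance = base radius + s = 49 + 7.9933 = 56.9933

56.9933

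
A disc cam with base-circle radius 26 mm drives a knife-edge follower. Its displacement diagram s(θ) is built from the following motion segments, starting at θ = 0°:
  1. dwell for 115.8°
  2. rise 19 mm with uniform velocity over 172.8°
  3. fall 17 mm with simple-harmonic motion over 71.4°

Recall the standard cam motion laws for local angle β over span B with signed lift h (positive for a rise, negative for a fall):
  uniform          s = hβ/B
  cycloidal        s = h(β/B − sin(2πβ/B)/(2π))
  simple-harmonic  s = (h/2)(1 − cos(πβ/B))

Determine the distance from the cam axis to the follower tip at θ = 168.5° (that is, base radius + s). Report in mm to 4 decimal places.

seg 1 [0°–115.8°] dwell: s stays 0.0000
seg 2 [115.8°–288.6°] uniform, h=19: θ=168.5° here. β=52.7, B=172.8. 19·52.7/172.8 = 5.7946 → s = 5.7946
radial distance = base radius + s = 26 + 5.7946 = 31.7946

31.7946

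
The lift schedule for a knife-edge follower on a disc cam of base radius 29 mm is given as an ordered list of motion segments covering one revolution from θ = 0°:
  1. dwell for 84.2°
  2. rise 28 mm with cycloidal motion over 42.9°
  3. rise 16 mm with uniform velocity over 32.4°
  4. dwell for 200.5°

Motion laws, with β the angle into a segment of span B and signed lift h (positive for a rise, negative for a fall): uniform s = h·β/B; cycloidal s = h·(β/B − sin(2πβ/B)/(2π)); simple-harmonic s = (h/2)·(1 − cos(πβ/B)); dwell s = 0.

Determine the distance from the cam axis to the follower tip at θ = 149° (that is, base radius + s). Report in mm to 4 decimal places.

seg 1 [0°–84.2°] dwell: s stays 0.0000
seg 2 [84.2°–127.1°] cycloidal, h=28: full span → s += 28 → s = 28.0000
seg 3 [127.1°–159.5°] uniform, h=16: θ=149° here. β=21.9, B=32.4. 16·21.9/32.4 = 10.8148 → s = 38.8148
radial distance = base radius + s = 29 + 38.8148 = 67.8148

67.8148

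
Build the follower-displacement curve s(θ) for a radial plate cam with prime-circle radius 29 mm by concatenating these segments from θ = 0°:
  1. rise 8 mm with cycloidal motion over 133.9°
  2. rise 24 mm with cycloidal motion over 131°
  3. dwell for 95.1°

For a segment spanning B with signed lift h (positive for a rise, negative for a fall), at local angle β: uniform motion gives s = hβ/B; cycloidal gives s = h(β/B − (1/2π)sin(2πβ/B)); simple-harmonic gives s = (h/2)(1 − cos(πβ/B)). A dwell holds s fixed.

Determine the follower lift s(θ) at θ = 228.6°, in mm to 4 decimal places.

seg 1 [0°–133.9°] cycloidal, h=8: full span → s += 8 → s = 8.0000
seg 2 [133.9°–264.9°] cycloidal, h=24: θ=228.6° here. β=94.7, B=131. 24·(0.7229 − sin(2π·0.7229)/(2π)) = 21.1141 → s = 29.1141

29.1141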